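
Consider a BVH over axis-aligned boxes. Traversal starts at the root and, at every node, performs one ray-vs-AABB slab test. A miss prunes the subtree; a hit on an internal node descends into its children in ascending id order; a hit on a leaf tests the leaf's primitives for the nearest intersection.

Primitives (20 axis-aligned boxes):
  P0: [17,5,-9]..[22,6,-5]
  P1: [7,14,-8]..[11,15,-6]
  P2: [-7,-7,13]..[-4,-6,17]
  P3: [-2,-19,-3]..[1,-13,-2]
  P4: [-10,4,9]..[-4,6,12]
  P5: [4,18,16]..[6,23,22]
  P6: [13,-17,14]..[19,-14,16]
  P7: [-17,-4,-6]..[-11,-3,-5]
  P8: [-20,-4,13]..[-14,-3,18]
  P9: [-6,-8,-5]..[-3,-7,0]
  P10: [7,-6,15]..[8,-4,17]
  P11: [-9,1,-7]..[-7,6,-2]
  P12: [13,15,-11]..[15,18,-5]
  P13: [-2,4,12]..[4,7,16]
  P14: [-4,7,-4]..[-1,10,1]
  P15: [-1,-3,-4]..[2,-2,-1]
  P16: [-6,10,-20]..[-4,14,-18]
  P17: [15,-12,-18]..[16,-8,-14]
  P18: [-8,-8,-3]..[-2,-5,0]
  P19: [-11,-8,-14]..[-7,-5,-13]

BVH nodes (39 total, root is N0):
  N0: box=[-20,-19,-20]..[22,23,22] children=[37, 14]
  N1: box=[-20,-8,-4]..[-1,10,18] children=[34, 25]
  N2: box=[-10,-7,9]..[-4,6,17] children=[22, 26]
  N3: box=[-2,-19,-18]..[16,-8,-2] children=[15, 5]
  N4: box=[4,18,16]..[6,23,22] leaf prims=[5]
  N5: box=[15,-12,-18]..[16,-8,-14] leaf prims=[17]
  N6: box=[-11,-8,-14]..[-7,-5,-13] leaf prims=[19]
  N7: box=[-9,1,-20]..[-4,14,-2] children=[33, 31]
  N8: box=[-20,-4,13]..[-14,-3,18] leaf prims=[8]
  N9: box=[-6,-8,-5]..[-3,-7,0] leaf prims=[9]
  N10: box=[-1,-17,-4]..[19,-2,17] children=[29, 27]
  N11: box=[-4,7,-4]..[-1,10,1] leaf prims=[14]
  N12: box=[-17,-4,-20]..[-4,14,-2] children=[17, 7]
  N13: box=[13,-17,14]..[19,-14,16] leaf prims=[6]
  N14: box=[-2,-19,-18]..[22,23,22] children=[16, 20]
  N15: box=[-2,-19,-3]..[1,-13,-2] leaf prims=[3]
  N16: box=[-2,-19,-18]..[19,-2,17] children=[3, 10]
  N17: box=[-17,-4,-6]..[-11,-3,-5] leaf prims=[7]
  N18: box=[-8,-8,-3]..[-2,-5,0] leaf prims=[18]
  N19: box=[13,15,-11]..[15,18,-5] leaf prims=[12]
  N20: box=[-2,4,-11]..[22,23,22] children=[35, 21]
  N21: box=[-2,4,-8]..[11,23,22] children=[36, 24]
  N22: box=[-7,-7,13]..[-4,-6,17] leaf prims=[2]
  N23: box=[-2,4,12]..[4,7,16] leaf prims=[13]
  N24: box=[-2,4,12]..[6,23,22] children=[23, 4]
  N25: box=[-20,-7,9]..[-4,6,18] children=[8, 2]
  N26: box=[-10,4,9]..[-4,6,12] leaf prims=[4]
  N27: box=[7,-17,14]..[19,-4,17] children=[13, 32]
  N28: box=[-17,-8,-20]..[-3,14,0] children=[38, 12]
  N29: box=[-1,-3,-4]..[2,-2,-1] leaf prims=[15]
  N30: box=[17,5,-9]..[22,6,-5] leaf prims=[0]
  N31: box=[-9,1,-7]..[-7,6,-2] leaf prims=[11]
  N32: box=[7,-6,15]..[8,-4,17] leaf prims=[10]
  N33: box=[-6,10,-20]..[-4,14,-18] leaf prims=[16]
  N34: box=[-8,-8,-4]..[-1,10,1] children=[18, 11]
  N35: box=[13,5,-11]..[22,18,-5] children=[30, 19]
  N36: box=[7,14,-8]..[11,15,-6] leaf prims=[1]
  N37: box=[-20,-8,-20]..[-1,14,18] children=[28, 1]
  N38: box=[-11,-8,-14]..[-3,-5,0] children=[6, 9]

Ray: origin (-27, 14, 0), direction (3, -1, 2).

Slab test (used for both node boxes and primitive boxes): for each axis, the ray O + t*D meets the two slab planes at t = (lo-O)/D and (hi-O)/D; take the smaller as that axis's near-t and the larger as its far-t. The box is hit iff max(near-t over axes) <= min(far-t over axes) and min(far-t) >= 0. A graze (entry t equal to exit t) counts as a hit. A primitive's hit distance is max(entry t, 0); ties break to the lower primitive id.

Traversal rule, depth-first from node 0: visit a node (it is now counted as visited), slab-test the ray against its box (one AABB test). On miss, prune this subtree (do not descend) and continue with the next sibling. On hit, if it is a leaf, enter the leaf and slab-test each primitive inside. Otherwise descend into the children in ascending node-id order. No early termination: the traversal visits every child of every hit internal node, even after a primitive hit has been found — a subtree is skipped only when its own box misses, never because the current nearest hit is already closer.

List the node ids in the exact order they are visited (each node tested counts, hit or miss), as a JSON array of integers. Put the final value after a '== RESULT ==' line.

Walk:
N0 x:[7/3,49/3] y:[-9,33] z:[-10,11] -> hit [7/3,11], descend [14, 37]
  N14 x:[25/3,49/3] y:[-9,33] z:[-9,11] -> hit [25/3,11], descend [16, 20]
    N16 x:[25/3,46/3] y:[16,33] z:[-9,17/2] -> miss, prune
    N20 x:[25/3,49/3] y:[-9,10] z:[-11/2,11] -> hit [25/3,10], descend [21, 35]
      N21 x:[25/3,38/3] y:[-9,10] z:[-4,11] -> hit [25/3,10], descend [24, 36]
        N24 x:[25/3,11] y:[-9,10] z:[6,11] -> hit [25/3,10], descend [4, 23]
          N4 x:[31/3,11] y:[-9,-4] z:[8,11] -> miss, prune
          N23 x:[25/3,31/3] y:[7,10] z:[6,8] -> miss, prune
        N36 x:[34/3,38/3] y:[-1,0] z:[-4,-3] -> miss, prune
      N35 x:[40/3,49/3] y:[-4,9] z:[-11/2,-5/2] -> miss, prune
  N37 x:[7/3,26/3] y:[0,22] z:[-10,9] -> hit [7/3,26/3], descend [1, 28]
    N1 x:[7/3,26/3] y:[4,22] z:[-2,9] -> hit [4,26/3], descend [25, 34]
      N25 x:[7/3,23/3] y:[8,21] z:[9/2,9] -> miss, prune
      N34 x:[19/3,26/3] y:[4,22] z:[-2,1/2] -> miss, prune
    N28 x:[10/3,8] y:[0,22] z:[-10,0] -> miss, prune

Summary -> nodes [0, 14, 16, 20, 21, 24, 4, 23, 36, 35, 37, 1, 25, 34, 28]; box-tests=15; leaf-entries=0; first=miss

== RESULT ==
[0, 14, 16, 20, 21, 24, 4, 23, 36, 35, 37, 1, 25, 34, 28]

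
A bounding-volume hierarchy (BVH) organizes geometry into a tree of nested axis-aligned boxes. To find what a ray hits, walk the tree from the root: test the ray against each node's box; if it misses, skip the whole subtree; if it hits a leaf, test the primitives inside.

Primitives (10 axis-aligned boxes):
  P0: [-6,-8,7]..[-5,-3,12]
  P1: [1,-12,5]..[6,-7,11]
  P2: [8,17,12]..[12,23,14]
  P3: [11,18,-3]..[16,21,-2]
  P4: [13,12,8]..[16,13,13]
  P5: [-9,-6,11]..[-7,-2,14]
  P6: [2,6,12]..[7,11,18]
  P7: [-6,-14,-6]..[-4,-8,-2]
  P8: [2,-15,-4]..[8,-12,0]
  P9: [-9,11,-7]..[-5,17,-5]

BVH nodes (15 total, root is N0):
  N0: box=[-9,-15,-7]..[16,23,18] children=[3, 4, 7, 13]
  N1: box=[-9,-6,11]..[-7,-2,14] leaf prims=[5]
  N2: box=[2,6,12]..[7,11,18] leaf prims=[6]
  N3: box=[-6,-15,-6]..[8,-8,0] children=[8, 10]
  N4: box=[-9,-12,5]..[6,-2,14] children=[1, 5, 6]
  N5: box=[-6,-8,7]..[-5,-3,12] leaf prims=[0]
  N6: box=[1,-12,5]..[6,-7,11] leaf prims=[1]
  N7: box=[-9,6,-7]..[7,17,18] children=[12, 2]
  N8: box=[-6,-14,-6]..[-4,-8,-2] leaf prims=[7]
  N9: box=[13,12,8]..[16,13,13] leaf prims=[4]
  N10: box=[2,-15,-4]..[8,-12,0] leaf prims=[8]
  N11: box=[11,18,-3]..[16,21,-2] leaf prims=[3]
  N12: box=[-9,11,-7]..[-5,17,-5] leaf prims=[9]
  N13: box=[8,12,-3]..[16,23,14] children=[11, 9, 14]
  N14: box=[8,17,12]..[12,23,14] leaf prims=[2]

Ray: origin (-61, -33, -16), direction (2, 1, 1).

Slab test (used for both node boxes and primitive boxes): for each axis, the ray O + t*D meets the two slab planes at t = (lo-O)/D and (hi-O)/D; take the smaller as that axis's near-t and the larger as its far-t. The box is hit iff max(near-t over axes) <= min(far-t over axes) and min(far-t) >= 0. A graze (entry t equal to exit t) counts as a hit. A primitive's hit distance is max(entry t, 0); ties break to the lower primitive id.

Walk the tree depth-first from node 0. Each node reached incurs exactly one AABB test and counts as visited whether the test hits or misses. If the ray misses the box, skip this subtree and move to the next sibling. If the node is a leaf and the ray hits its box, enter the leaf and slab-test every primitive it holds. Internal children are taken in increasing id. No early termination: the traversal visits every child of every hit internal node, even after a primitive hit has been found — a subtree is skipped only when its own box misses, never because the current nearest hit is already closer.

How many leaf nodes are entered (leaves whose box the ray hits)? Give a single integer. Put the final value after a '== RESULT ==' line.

Traverse from the root:
N0 x:[26,77/2] y:[18,56] z:[9,34] -> hit [26,34], descend [3, 4, 7, 13]
  N3 x:[55/2,69/2] y:[18,25] z:[10,16] -> miss, prune
  N4 x:[26,67/2] y:[21,31] z:[21,30] -> hit [26,30], descend [1, 5, 6]
    N1 x:[26,27] y:[27,31] z:[27,30] -> hit [27,27] leaf, test {P5@t=27}
    N5 x:[55/2,28] y:[25,30] z:[23,28] -> hit [55/2,28] leaf, test {P0@t=55/2}
    N6 x:[31,67/2] y:[21,26] z:[21,27] -> miss, prune
  N7 x:[26,34] y:[39,50] z:[9,34] -> miss, prune
  N13 x:[69/2,77/2] y:[45,56] z:[13,30] -> miss, prune

Summary -> nodes [0, 3, 4, 1, 5, 6, 7, 13]; box-tests=8; leaf-entries=2; first=P5

== RESULT ==
2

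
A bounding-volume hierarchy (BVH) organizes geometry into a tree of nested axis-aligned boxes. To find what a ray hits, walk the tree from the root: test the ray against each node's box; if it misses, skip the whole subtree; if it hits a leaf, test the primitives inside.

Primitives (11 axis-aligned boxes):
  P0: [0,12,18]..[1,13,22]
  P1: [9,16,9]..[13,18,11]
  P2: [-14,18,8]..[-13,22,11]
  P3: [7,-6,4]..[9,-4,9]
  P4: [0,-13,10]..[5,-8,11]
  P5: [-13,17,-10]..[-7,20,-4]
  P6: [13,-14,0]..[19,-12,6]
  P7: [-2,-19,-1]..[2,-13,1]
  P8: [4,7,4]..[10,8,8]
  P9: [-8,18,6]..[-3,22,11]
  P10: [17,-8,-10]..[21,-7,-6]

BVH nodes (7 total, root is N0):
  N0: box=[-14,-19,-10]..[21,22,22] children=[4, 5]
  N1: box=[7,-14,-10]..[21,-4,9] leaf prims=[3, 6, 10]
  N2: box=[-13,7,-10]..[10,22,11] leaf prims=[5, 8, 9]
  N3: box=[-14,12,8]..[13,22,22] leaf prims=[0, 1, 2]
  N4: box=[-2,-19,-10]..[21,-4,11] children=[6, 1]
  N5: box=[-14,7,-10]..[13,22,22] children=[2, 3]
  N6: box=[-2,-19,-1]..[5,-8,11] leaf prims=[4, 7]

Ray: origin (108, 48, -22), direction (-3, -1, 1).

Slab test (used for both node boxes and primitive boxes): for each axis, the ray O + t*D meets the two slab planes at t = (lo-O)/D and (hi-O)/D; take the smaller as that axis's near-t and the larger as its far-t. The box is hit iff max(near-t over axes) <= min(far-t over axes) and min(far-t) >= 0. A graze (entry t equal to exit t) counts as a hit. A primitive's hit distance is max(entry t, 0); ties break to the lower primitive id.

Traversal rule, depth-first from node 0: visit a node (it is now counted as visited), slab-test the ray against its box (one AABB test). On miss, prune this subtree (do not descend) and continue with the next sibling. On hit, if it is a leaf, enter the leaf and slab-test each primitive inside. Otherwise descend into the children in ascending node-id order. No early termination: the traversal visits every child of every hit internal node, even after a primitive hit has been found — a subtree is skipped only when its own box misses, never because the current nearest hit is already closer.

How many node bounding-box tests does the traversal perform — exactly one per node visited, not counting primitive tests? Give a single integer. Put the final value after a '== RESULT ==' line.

Traverse from the root:
N0 x:[29,122/3] y:[26,67] z:[12,44] -> hit [29,122/3], descend [4, 5]
  N4 x:[29,110/3] y:[52,67] z:[12,33] -> miss, prune
  N5 x:[95/3,122/3] y:[26,41] z:[12,44] -> hit [95/3,122/3], descend [2, 3]
    N2 x:[98/3,121/3] y:[26,41] z:[12,33] -> hit [98/3,33] leaf, test {P5(miss), P8(miss), P9(miss)}
    N3 x:[95/3,122/3] y:[26,36] z:[30,44] -> hit [95/3,36] leaf, test {P0(miss), P1@t=95/3, P2(miss)}

Visited [0, 4, 5, 2, 3]. Tests: 5 box, 2 leaf. Nearest: P1.

== RESULT ==
5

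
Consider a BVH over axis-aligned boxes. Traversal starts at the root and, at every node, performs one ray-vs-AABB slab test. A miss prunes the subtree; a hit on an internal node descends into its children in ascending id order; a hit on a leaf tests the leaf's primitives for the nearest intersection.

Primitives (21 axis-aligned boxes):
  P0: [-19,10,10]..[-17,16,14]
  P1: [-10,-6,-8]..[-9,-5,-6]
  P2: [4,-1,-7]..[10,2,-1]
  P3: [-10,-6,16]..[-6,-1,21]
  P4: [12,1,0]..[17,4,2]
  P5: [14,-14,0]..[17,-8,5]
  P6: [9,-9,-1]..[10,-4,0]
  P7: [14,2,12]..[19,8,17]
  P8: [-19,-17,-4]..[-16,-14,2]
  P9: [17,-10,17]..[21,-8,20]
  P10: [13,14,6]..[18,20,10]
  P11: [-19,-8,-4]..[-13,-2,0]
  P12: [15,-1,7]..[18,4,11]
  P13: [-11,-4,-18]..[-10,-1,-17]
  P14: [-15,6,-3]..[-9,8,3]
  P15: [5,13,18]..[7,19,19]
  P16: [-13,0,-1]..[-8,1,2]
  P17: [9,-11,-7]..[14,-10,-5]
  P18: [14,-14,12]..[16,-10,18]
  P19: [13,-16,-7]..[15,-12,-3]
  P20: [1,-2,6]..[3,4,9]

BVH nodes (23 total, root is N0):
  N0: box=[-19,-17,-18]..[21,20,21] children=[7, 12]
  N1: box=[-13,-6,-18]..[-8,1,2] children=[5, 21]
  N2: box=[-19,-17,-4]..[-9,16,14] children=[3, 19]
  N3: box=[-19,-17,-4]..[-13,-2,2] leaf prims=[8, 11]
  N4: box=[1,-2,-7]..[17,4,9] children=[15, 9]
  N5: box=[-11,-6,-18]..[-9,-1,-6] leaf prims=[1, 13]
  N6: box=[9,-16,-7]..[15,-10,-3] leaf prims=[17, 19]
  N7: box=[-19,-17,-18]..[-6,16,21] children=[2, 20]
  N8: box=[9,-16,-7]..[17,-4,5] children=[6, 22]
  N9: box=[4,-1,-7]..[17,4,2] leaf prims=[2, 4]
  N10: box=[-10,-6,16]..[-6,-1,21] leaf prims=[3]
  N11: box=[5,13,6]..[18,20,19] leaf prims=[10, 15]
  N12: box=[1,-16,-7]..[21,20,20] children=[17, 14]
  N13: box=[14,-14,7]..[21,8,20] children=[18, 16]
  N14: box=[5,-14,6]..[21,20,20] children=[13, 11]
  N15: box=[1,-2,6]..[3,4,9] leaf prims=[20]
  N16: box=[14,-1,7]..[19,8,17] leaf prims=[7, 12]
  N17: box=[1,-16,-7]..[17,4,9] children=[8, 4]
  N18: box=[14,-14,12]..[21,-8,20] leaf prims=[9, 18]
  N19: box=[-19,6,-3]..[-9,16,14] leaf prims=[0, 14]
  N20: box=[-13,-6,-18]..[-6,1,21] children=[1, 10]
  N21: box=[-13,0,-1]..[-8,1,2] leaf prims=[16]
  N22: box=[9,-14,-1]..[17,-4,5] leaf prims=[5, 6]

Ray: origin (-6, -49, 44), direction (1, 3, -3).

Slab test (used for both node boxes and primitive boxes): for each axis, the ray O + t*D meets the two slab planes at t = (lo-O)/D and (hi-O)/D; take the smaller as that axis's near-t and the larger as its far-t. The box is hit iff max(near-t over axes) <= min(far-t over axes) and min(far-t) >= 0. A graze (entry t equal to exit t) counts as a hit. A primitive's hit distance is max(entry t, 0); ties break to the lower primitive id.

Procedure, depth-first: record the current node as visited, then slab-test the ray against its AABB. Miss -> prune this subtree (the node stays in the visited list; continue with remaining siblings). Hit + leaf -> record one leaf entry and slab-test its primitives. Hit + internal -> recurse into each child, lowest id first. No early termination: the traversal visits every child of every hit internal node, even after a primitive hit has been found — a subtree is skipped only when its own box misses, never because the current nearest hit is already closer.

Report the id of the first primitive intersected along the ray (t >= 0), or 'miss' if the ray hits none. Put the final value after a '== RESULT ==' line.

Trace the traversal:
N0 x:[-13,27] y:[32/3,23] z:[23/3,62/3] -> hit [32/3,62/3], descend [7, 12]
  N7 x:[-13,0] y:[32/3,65/3] z:[23/3,62/3] -> miss, prune
  N12 x:[7,27] y:[11,23] z:[8,17] -> hit [11,17], descend [14, 17]
    N14 x:[11,27] y:[35/3,23] z:[8,38/3] -> hit [35/3,38/3], descend [11, 13]
      N11 x:[11,24] y:[62/3,23] z:[25/3,38/3] -> miss, prune
      N13 x:[20,27] y:[35/3,19] z:[8,37/3] -> miss, prune
    N17 x:[7,23] y:[11,53/3] z:[35/3,17] -> hit [35/3,17], descend [4, 8]
      N4 x:[7,23] y:[47/3,53/3] z:[35/3,17] -> hit [47/3,17], descend [9, 15]
        N9 x:[10,23] y:[16,53/3] z:[14,17] -> hit [16,17] leaf, test {P2@t=16, P4(miss)}
        N15 x:[7,9] y:[47/3,53/3] z:[35/3,38/3] -> miss, prune
      N8 x:[15,23] y:[11,15] z:[13,17] -> hit [15,15], descend [6, 22]
        N6 x:[15,21] y:[11,13] z:[47/3,17] -> miss, prune
        N22 x:[15,23] y:[35/3,15] z:[13,15] -> hit [15,15] leaf, test {P5(miss), P6@t=15}

order=[0, 7, 12, 14, 11, 13, 17, 4, 9, 15, 8, 6, 22]  |boxes|=13  |leaves|=2  hit=P6

== RESULT ==
6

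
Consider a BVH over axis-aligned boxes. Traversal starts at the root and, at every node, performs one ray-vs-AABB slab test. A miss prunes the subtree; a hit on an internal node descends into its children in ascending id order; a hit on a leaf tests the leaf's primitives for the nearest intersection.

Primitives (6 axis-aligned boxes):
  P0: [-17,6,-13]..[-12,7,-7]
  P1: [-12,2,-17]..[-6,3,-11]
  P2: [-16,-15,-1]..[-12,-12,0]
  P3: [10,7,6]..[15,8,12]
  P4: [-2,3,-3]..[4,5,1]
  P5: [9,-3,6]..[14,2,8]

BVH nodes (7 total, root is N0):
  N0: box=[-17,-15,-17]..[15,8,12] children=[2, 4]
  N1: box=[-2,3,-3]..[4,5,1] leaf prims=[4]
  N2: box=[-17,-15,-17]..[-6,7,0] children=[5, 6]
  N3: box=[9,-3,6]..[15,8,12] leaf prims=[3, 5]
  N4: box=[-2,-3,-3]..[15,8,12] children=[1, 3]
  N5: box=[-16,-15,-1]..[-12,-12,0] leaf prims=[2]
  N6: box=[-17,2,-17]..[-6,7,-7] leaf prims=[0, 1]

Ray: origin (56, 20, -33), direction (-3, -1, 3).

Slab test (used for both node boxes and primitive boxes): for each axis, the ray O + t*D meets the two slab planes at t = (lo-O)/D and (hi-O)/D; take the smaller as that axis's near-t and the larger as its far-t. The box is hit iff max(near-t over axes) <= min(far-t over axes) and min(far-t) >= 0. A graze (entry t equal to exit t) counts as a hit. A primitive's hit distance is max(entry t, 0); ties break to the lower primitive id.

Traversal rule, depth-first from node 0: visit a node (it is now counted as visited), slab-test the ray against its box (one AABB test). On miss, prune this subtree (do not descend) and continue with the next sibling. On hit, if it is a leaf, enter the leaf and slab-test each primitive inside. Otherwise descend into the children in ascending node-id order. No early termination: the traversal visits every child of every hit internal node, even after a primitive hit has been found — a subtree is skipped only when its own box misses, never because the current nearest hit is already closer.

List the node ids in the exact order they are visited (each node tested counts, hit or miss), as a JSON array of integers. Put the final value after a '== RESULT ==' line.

Trace the traversal:
N0 x:[41/3,73/3] y:[12,35] z:[16/3,15] -> hit [41/3,15], descend [2, 4]
  N2 x:[62/3,73/3] y:[13,35] z:[16/3,11] -> miss, prune
  N4 x:[41/3,58/3] y:[12,23] z:[10,15] -> hit [41/3,15], descend [1, 3]
    N1 x:[52/3,58/3] y:[15,17] z:[10,34/3] -> miss, prune
    N3 x:[41/3,47/3] y:[12,23] z:[13,15] -> hit [41/3,15] leaf, test {P3(miss), P5(miss)}

Visited [0, 2, 4, 1, 3]. Tests: 5 box, 1 leaf. Nearest: miss.

== RESULT ==
[0, 2, 4, 1, 3]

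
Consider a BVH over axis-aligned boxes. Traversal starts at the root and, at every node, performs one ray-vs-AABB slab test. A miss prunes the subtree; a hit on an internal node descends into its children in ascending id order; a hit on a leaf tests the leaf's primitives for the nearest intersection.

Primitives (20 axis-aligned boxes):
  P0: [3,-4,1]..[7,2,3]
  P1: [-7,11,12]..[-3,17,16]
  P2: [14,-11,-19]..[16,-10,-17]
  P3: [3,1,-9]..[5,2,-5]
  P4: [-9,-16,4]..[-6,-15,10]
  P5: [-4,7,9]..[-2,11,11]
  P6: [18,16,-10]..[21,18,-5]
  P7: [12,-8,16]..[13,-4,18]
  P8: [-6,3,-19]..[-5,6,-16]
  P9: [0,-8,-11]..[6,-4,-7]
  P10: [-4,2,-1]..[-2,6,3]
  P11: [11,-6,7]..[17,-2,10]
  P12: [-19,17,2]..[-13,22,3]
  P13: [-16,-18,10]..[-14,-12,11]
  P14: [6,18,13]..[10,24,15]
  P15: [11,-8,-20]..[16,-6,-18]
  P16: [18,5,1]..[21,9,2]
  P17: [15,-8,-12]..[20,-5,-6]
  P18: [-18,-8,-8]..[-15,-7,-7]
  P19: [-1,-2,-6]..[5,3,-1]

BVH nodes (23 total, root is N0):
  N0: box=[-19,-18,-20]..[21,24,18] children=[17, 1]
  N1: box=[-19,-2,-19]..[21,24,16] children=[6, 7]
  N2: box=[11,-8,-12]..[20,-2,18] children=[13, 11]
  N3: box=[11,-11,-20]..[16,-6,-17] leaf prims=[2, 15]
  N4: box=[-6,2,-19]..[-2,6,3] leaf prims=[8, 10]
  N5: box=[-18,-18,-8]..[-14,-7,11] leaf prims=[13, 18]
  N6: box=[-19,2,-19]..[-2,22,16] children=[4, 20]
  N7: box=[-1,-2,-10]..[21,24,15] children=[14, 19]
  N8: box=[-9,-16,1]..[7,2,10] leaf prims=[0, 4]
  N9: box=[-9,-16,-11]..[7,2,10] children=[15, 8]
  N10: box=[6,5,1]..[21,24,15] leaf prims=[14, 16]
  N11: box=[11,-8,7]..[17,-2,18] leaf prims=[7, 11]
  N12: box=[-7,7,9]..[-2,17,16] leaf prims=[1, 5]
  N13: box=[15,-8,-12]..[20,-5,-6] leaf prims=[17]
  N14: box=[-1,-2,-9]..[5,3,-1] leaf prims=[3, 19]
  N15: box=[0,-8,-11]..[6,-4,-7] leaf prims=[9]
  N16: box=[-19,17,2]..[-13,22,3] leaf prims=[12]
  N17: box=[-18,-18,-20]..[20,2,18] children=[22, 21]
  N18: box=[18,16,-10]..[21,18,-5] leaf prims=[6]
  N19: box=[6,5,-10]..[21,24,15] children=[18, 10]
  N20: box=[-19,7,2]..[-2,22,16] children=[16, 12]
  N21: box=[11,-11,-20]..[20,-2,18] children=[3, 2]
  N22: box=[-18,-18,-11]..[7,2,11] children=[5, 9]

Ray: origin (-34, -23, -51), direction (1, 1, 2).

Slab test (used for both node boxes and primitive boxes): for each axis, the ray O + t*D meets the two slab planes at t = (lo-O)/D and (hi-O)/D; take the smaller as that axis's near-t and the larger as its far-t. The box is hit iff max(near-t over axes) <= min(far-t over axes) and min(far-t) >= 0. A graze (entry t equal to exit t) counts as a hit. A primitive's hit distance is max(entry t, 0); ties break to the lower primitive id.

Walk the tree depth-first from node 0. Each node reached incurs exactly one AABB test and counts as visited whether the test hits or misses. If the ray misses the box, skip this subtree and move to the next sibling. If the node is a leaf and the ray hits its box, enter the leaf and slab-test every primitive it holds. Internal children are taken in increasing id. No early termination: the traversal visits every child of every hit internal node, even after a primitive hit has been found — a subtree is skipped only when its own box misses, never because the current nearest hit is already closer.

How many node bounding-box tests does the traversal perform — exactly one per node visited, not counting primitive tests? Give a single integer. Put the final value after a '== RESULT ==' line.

Walk:
N0 x:[15,55] y:[5,47] z:[31/2,69/2] -> hit [31/2,69/2], descend [1, 17]
  N1 x:[15,55] y:[21,47] z:[16,67/2] -> hit [21,67/2], descend [6, 7]
    N6 x:[15,32] y:[25,45] z:[16,67/2] -> hit [25,32], descend [4, 20]
      N4 x:[28,32] y:[25,29] z:[16,27] -> miss, prune
      N20 x:[15,32] y:[30,45] z:[53/2,67/2] -> hit [30,32], descend [12, 16]
        N12 x:[27,32] y:[30,40] z:[30,67/2] -> hit [30,32] leaf, test {P1(miss), P5@t=30}
        N16 x:[15,21] y:[40,45] z:[53/2,27] -> miss, prune
    N7 x:[33,55] y:[21,47] z:[41/2,33] -> hit [33,33], descend [14, 19]
      N14 x:[33,39] y:[21,26] z:[21,25] -> miss, prune
      N19 x:[40,55] y:[28,47] z:[41/2,33] -> miss, prune
  N17 x:[16,54] y:[5,25] z:[31/2,69/2] -> hit [16,25], descend [21, 22]
    N21 x:[45,54] y:[12,21] z:[31/2,69/2] -> miss, prune
    N22 x:[16,41] y:[5,25] z:[20,31] -> hit [20,25], descend [5, 9]
      N5 x:[16,20] y:[5,16] z:[43/2,31] -> miss, prune
      N9 x:[25,41] y:[7,25] z:[20,61/2] -> hit [25,25], descend [8, 15]
        N8 x:[25,41] y:[7,25] z:[26,61/2] -> miss, prune
        N15 x:[34,40] y:[15,19] z:[20,22] -> miss, prune

Visited [0, 1, 6, 4, 20, 12, 16, 7, 14, 19, 17, 21, 22, 5, 9, 8, 15]. Tests: 17 box, 1 leaf. Nearest: P5.

== RESULT ==
17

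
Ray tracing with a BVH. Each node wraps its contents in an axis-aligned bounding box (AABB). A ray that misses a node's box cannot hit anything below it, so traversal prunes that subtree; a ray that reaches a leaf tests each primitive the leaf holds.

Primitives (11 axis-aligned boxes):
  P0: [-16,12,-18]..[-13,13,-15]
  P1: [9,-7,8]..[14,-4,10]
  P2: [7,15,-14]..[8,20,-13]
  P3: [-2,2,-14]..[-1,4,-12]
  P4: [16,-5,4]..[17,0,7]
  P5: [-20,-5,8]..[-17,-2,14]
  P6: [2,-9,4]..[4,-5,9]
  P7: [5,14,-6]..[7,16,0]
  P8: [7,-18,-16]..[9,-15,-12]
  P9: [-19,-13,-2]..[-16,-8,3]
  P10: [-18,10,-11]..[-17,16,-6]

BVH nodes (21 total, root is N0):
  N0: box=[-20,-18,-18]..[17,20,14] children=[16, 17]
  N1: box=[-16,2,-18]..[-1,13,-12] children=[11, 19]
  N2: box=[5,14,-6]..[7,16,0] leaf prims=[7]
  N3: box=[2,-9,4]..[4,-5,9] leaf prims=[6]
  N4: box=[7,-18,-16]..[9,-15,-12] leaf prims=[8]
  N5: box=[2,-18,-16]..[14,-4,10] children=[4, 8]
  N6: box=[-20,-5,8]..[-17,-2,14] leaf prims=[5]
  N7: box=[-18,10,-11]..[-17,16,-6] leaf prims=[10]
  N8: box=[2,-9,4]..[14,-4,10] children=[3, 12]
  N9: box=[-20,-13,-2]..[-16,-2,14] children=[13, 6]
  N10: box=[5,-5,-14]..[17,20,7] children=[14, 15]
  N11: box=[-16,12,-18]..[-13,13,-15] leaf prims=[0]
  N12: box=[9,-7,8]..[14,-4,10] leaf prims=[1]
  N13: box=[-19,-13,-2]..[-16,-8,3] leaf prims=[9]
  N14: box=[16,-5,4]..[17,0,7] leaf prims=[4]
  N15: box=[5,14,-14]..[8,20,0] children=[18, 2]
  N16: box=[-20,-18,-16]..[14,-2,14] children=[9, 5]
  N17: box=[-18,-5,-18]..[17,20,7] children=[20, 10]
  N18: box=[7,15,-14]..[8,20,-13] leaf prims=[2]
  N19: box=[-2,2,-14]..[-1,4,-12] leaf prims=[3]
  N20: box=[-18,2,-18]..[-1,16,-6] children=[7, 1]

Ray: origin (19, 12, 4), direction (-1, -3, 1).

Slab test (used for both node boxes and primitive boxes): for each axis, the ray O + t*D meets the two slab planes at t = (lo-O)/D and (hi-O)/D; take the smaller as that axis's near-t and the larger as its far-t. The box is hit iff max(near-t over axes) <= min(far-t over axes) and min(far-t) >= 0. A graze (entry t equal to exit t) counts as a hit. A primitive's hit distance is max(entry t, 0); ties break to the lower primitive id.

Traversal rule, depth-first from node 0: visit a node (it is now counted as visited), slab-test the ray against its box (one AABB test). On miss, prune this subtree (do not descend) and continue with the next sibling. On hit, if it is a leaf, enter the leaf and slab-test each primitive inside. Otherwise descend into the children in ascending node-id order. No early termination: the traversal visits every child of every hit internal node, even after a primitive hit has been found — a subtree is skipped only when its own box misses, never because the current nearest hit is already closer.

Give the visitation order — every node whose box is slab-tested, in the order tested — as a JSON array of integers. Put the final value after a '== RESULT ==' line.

Trace the traversal:
N0 x:[2,39] y:[-8/3,10] z:[-22,10] -> hit [2,10], descend [16, 17]
  N16 x:[5,39] y:[14/3,10] z:[-20,10] -> hit [5,10], descend [5, 9]
    N5 x:[5,17] y:[16/3,10] z:[-20,6] -> hit [16/3,6], descend [4, 8]
      N4 x:[10,12] y:[9,10] z:[-20,-16] -> miss, prune
      N8 x:[5,17] y:[16/3,7] z:[0,6] -> hit [16/3,6], descend [3, 12]
        N3 x:[15,17] y:[17/3,7] z:[0,5] -> miss, prune
        N12 x:[5,10] y:[16/3,19/3] z:[4,6] -> hit [16/3,6] leaf, test {P1@t=16/3}
    N9 x:[35,39] y:[14/3,25/3] z:[-6,10] -> miss, prune
  N17 x:[2,37] y:[-8/3,17/3] z:[-22,3] -> hit [2,3], descend [10, 20]
    N10 x:[2,14] y:[-8/3,17/3] z:[-18,3] -> hit [2,3], descend [14, 15]
      N14 x:[2,3] y:[4,17/3] z:[0,3] -> miss, prune
      N15 x:[11,14] y:[-8/3,-2/3] z:[-18,-4] -> miss, prune
    N20 x:[20,37] y:[-4/3,10/3] z:[-22,-10] -> miss, prune

Summary -> nodes [0, 16, 5, 4, 8, 3, 12, 9, 17, 10, 14, 15, 20]; box-tests=13; leaf-entries=1; first=P1

== RESULT ==
[0, 16, 5, 4, 8, 3, 12, 9, 17, 10, 14, 15, 20]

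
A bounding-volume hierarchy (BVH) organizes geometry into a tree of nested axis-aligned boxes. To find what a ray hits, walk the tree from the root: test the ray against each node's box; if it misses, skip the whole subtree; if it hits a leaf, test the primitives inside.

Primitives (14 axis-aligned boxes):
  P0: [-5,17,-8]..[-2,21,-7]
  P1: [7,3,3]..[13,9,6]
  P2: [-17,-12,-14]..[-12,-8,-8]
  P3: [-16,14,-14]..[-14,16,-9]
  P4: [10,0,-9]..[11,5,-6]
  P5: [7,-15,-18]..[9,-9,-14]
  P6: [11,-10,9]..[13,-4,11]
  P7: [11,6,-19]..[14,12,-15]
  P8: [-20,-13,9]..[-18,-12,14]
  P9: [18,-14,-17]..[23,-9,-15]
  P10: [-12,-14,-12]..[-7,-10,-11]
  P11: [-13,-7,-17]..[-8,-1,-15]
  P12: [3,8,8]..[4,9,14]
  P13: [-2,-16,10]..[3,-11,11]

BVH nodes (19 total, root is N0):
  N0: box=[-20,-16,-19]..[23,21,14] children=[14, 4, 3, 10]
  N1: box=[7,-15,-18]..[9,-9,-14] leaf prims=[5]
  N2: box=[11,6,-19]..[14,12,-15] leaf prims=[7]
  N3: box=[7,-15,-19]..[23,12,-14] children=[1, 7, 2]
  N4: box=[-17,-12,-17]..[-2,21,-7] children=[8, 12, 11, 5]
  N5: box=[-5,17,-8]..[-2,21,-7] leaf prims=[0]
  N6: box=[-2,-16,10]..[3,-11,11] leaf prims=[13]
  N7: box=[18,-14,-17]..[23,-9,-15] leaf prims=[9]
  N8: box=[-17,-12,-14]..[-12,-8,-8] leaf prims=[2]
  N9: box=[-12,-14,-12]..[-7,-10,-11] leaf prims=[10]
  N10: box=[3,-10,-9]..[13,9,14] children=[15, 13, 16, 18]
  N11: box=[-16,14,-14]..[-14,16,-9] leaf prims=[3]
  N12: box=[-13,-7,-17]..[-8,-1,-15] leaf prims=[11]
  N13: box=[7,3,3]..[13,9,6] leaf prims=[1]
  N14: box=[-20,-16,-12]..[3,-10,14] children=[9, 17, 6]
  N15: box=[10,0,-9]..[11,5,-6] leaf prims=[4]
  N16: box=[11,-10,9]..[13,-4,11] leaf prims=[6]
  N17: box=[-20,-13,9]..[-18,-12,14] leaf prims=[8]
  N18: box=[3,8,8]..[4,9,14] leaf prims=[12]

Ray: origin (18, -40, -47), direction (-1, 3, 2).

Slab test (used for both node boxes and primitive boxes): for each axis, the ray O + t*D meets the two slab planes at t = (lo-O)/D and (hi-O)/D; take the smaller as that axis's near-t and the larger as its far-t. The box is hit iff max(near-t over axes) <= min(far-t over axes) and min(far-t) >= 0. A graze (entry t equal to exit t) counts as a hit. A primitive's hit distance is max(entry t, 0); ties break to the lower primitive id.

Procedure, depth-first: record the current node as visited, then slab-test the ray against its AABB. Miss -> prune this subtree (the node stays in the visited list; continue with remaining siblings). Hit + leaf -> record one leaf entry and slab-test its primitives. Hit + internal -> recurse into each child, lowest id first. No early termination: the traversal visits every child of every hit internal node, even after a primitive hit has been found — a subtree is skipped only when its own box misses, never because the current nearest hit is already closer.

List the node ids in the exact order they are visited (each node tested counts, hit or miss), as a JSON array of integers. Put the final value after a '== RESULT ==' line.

Trace the traversal:
N0 x:[-5,38] y:[8,61/3] z:[14,61/2] -> hit [14,61/3], descend [3, 4, 10, 14]
  N3 x:[-5,11] y:[25/3,52/3] z:[14,33/2] -> miss, prune
  N4 x:[20,35] y:[28/3,61/3] z:[15,20] -> hit [20,20], descend [5, 8, 11, 12]
    N5 x:[20,23] y:[19,61/3] z:[39/2,20] -> hit [20,20] leaf, test {P0@t=20}
    N8 x:[30,35] y:[28/3,32/3] z:[33/2,39/2] -> miss, prune
    N11 x:[32,34] y:[18,56/3] z:[33/2,19] -> miss, prune
    N12 x:[26,31] y:[11,13] z:[15,16] -> miss, prune
  N10 x:[5,15] y:[10,49/3] z:[19,61/2] -> miss, prune
  N14 x:[15,38] y:[8,10] z:[35/2,61/2] -> miss, prune

order=[0, 3, 4, 5, 8, 11, 12, 10, 14]  |boxes|=9  |leaves|=1  hit=P0

== RESULT ==
[0, 3, 4, 5, 8, 11, 12, 10, 14]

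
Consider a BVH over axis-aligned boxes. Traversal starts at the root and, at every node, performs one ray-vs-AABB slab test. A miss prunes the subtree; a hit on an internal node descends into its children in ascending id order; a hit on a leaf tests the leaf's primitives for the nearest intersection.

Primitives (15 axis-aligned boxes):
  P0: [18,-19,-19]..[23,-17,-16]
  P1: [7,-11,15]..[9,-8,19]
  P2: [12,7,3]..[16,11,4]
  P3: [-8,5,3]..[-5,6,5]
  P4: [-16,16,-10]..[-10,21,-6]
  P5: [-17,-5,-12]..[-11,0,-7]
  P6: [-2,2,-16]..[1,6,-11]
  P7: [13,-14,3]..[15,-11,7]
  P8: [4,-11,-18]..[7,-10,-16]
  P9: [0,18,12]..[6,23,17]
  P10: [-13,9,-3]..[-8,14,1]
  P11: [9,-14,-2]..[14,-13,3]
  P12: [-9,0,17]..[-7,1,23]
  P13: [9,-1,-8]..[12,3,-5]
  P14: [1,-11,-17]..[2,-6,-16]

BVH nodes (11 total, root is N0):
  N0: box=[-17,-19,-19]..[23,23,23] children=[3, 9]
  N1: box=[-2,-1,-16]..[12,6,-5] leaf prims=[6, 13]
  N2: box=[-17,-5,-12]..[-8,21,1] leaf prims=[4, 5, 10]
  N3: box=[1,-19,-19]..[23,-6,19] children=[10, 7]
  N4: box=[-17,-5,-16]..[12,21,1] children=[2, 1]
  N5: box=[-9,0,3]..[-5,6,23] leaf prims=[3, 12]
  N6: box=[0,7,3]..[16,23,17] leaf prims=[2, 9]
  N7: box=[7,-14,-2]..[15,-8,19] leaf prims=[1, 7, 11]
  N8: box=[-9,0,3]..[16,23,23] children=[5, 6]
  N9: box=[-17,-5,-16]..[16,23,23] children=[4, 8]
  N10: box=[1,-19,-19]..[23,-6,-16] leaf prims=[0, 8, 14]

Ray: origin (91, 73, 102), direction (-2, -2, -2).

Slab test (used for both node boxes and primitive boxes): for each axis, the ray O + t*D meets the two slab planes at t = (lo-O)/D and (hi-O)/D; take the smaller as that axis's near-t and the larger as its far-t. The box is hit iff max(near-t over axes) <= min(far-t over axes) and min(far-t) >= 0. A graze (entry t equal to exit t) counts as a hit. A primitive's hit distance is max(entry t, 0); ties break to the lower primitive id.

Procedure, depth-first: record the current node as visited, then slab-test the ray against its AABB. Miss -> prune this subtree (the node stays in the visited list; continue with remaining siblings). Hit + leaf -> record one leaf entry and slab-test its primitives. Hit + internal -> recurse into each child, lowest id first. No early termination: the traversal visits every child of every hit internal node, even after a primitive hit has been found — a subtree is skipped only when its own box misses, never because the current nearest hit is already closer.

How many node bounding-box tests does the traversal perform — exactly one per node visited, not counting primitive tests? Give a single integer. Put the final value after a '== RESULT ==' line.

Traverse from the root:
N0 x:[34,54] y:[25,46] z:[79/2,121/2] -> hit [79/2,46], descend [3, 9]
  N3 x:[34,45] y:[79/2,46] z:[83/2,121/2] -> hit [83/2,45], descend [7, 10]
    N7 x:[38,42] y:[81/2,87/2] z:[83/2,52] -> hit [83/2,42] leaf, test {P1@t=83/2, P7(miss), P11(miss)}
    N10 x:[34,45] y:[79/2,46] z:[59,121/2] -> miss, prune
  N9 x:[75/2,54] y:[25,39] z:[79/2,59] -> miss, prune

order=[0, 3, 7, 10, 9]  |boxes|=5  |leaves|=1  hit=P1

== RESULT ==
5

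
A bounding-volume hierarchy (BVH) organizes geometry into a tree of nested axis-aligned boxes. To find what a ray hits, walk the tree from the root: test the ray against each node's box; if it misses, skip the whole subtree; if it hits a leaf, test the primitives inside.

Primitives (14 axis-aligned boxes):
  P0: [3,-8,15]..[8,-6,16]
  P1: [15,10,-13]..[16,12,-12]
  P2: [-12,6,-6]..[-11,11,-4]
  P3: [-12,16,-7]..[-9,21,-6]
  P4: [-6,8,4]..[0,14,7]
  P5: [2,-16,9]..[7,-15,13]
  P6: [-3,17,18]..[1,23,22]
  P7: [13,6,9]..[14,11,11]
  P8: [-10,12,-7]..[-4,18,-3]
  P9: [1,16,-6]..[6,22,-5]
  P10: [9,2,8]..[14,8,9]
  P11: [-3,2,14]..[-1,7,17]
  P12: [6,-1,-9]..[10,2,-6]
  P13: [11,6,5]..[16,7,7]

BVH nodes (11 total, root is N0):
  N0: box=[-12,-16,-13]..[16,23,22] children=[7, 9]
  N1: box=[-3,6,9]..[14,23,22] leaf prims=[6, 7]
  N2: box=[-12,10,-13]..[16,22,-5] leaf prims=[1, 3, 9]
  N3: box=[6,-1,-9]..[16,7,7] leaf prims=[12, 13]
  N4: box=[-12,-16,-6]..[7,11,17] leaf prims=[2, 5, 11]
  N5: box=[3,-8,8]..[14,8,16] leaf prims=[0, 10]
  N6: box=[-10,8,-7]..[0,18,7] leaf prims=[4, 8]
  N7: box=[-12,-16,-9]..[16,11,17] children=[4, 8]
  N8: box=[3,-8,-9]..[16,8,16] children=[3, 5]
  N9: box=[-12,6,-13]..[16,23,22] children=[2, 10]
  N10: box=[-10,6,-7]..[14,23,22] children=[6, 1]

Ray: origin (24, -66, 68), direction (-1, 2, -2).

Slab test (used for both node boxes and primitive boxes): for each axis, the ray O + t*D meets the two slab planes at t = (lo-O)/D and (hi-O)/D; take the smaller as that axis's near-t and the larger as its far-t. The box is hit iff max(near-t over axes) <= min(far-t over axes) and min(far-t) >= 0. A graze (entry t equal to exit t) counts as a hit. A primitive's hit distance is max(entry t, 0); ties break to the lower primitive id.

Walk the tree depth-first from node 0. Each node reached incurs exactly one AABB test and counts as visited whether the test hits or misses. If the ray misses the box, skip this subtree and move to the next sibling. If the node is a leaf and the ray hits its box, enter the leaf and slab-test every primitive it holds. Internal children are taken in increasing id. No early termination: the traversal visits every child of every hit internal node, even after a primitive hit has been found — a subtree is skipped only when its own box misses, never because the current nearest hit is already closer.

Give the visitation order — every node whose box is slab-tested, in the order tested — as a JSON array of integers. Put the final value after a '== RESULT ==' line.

Traverse from the root:
N0 x:[8,36] y:[25,89/2] z:[23,81/2] -> hit [25,36], descend [7, 9]
  N7 x:[8,36] y:[25,77/2] z:[51/2,77/2] -> hit [51/2,36], descend [4, 8]
    N4 x:[17,36] y:[25,77/2] z:[51/2,37] -> hit [51/2,36] leaf, test {P2@t=36, P5(miss), P11(miss)}
    N8 x:[8,21] y:[29,37] z:[26,77/2] -> miss, prune
  N9 x:[8,36] y:[36,89/2] z:[23,81/2] -> hit [36,36], descend [2, 10]
    N2 x:[8,36] y:[38,44] z:[73/2,81/2] -> miss, prune
    N10 x:[10,34] y:[36,89/2] z:[23,75/2] -> miss, prune

7 AABB tests over nodes [0, 7, 4, 8, 9, 2, 10]; 1 leaf entered; closest P2.

== RESULT ==
[0, 7, 4, 8, 9, 2, 10]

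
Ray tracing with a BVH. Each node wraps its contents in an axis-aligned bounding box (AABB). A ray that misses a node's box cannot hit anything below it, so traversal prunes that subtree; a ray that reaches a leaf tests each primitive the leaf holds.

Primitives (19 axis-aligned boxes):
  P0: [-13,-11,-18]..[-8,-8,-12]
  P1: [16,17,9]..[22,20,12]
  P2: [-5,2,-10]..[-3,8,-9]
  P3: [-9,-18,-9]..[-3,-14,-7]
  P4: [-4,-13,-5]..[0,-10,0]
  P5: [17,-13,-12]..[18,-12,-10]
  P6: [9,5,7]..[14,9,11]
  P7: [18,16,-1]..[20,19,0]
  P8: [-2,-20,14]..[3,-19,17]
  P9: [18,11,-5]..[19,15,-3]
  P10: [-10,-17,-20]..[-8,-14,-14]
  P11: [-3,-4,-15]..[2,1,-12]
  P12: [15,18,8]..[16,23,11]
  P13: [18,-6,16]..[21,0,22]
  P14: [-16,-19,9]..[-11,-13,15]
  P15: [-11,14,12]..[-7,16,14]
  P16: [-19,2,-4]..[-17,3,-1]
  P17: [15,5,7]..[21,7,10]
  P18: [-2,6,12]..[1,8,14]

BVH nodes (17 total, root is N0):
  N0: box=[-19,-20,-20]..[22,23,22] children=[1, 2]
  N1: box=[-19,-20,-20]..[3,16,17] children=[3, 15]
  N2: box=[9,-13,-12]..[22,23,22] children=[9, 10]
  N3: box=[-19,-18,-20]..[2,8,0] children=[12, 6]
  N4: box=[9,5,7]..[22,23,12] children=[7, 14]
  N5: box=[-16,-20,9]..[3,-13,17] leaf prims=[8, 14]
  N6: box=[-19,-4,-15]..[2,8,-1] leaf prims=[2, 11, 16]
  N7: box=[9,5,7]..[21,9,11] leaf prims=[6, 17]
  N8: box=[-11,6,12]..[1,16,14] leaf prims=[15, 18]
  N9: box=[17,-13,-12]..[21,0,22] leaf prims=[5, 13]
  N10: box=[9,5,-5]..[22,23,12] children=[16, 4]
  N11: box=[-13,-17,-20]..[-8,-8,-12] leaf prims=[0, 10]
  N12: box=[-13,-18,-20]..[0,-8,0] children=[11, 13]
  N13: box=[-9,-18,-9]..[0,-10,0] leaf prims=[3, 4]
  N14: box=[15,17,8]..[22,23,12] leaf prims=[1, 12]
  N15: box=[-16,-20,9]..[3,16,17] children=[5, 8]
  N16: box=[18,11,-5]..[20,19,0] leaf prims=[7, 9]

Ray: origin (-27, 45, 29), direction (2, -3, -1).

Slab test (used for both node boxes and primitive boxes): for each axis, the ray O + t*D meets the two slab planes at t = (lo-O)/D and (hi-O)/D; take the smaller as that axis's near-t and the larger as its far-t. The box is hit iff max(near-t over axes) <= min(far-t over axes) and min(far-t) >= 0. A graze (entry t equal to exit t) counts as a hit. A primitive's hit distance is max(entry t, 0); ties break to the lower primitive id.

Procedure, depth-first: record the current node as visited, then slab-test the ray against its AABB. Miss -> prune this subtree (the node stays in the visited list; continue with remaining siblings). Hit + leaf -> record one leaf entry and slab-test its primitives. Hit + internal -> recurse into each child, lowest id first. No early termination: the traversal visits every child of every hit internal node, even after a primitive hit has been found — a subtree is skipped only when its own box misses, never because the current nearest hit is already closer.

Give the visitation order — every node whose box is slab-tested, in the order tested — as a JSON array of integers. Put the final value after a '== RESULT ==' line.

Trace the traversal:
N0 x:[4,49/2] y:[22/3,65/3] z:[7,49] -> hit [22/3,65/3], descend [1, 2]
  N1 x:[4,15] y:[29/3,65/3] z:[12,49] -> hit [12,15], descend [3, 15]
    N3 x:[4,29/2] y:[37/3,21] z:[29,49] -> miss, prune
    N15 x:[11/2,15] y:[29/3,65/3] z:[12,20] -> hit [12,15], descend [5, 8]
      N5 x:[11/2,15] y:[58/3,65/3] z:[12,20] -> miss, prune
      N8 x:[8,14] y:[29/3,13] z:[15,17] -> miss, prune
  N2 x:[18,49/2] y:[22/3,58/3] z:[7,41] -> hit [18,58/3], descend [9, 10]
    N9 x:[22,24] y:[15,58/3] z:[7,41] -> miss, prune
    N10 x:[18,49/2] y:[22/3,40/3] z:[17,34] -> miss, prune

Summary -> nodes [0, 1, 3, 15, 5, 8, 2, 9, 10]; box-tests=9; leaf-entries=0; first=miss

== RESULT ==
[0, 1, 3, 15, 5, 8, 2, 9, 10]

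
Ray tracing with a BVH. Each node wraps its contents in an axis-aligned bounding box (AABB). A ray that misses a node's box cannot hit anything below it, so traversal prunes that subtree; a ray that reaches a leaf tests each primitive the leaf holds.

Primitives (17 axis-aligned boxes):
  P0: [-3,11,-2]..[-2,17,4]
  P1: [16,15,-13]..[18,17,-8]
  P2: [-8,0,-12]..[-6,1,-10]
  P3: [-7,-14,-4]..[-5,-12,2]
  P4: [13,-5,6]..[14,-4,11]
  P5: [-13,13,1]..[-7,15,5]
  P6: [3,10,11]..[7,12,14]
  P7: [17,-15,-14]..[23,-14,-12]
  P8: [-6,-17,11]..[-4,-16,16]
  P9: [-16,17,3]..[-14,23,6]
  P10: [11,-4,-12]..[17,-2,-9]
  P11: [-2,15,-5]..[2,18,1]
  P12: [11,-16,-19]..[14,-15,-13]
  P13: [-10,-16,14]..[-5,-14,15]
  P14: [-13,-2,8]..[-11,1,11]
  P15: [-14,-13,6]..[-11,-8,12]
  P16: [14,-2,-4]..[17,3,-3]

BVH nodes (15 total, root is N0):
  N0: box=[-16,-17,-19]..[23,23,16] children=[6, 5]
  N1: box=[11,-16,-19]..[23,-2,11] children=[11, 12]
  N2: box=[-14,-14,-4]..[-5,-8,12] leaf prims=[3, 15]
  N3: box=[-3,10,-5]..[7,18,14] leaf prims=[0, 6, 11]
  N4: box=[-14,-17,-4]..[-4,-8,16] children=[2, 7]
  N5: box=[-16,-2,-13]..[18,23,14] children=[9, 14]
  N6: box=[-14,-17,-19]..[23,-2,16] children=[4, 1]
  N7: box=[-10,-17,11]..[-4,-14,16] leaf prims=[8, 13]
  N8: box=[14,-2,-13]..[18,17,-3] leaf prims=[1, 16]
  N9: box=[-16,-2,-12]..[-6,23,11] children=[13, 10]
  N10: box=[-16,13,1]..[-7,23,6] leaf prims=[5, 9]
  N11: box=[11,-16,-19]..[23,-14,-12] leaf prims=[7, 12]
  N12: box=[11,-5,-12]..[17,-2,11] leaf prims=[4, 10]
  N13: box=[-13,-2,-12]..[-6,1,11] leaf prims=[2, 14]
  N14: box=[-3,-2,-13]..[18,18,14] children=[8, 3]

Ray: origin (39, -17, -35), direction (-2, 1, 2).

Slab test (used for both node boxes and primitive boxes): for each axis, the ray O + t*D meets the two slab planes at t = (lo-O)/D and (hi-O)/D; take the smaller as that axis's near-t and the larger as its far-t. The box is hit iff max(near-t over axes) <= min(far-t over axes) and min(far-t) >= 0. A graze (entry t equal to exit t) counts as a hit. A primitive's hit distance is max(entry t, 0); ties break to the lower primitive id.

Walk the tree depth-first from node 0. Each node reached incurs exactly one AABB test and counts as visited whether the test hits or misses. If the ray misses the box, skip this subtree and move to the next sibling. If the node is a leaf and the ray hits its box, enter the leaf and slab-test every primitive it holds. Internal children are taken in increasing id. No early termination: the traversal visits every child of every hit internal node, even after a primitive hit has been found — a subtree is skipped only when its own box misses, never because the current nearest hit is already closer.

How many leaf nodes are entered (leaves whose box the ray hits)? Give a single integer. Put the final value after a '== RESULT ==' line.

Trace the traversal:
N0 x:[8,55/2] y:[0,40] z:[8,51/2] -> hit [8,51/2], descend [5, 6]
  N5 x:[21/2,55/2] y:[15,40] z:[11,49/2] -> hit [15,49/2], descend [9, 14]
    N9 x:[45/2,55/2] y:[15,40] z:[23/2,23] -> hit [45/2,23], descend [10, 13]
      N10 x:[23,55/2] y:[30,40] z:[18,41/2] -> miss, prune
      N13 x:[45/2,26] y:[15,18] z:[23/2,23] -> miss, prune
    N14 x:[21/2,21] y:[15,35] z:[11,49/2] -> hit [15,21], descend [3, 8]
      N3 x:[16,21] y:[27,35] z:[15,49/2] -> miss, prune
      N8 x:[21/2,25/2] y:[15,34] z:[11,16] -> miss, prune
  N6 x:[8,53/2] y:[0,15] z:[8,51/2] -> hit [8,15], descend [1, 4]
    N1 x:[8,14] y:[1,15] z:[8,23] -> hit [8,14], descend [11, 12]
      N11 x:[8,14] y:[1,3] z:[8,23/2] -> miss, prune
      N12 x:[11,14] y:[12,15] z:[23/2,23] -> hit [12,14] leaf, test {P4(miss), P10@t=13}
    N4 x:[43/2,53/2] y:[0,9] z:[31/2,51/2] -> miss, prune

Visited [0, 5, 9, 10, 13, 14, 3, 8, 6, 1, 11, 12, 4]. Tests: 13 box, 1 leaf. Nearest: P10.

== RESULT ==
1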